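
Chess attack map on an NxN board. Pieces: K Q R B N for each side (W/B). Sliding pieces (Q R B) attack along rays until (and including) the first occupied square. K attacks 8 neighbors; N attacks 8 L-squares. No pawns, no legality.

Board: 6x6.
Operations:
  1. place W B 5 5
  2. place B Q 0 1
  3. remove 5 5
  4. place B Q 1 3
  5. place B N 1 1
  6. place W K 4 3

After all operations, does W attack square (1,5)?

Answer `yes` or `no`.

Op 1: place WB@(5,5)
Op 2: place BQ@(0,1)
Op 3: remove (5,5)
Op 4: place BQ@(1,3)
Op 5: place BN@(1,1)
Op 6: place WK@(4,3)
Per-piece attacks for W:
  WK@(4,3): attacks (4,4) (4,2) (5,3) (3,3) (5,4) (5,2) (3,4) (3,2)
W attacks (1,5): no

Answer: no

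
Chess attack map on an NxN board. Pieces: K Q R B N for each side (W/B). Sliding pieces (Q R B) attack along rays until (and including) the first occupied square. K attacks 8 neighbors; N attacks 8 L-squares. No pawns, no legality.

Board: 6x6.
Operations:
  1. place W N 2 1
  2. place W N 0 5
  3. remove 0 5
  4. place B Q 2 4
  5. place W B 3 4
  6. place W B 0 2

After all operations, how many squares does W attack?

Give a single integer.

Answer: 16

Derivation:
Op 1: place WN@(2,1)
Op 2: place WN@(0,5)
Op 3: remove (0,5)
Op 4: place BQ@(2,4)
Op 5: place WB@(3,4)
Op 6: place WB@(0,2)
Per-piece attacks for W:
  WB@(0,2): attacks (1,3) (2,4) (1,1) (2,0) [ray(1,1) blocked at (2,4)]
  WN@(2,1): attacks (3,3) (4,2) (1,3) (0,2) (4,0) (0,0)
  WB@(3,4): attacks (4,5) (4,3) (5,2) (2,5) (2,3) (1,2) (0,1)
Union (16 distinct): (0,0) (0,1) (0,2) (1,1) (1,2) (1,3) (2,0) (2,3) (2,4) (2,5) (3,3) (4,0) (4,2) (4,3) (4,5) (5,2)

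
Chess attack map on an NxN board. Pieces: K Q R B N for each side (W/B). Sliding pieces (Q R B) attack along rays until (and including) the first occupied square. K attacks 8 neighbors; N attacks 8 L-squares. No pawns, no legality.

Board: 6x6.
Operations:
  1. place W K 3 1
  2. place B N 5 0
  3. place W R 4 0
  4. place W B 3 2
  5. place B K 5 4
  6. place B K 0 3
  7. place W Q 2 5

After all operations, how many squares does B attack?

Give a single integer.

Op 1: place WK@(3,1)
Op 2: place BN@(5,0)
Op 3: place WR@(4,0)
Op 4: place WB@(3,2)
Op 5: place BK@(5,4)
Op 6: place BK@(0,3)
Op 7: place WQ@(2,5)
Per-piece attacks for B:
  BK@(0,3): attacks (0,4) (0,2) (1,3) (1,4) (1,2)
  BN@(5,0): attacks (4,2) (3,1)
  BK@(5,4): attacks (5,5) (5,3) (4,4) (4,5) (4,3)
Union (12 distinct): (0,2) (0,4) (1,2) (1,3) (1,4) (3,1) (4,2) (4,3) (4,4) (4,5) (5,3) (5,5)

Answer: 12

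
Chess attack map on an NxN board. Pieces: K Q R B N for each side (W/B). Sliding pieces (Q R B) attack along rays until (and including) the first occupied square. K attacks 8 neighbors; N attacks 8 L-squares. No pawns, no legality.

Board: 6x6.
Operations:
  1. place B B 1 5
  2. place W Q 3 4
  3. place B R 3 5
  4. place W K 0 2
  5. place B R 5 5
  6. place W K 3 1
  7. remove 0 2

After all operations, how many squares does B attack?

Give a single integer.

Op 1: place BB@(1,5)
Op 2: place WQ@(3,4)
Op 3: place BR@(3,5)
Op 4: place WK@(0,2)
Op 5: place BR@(5,5)
Op 6: place WK@(3,1)
Op 7: remove (0,2)
Per-piece attacks for B:
  BB@(1,5): attacks (2,4) (3,3) (4,2) (5,1) (0,4)
  BR@(3,5): attacks (3,4) (4,5) (5,5) (2,5) (1,5) [ray(0,-1) blocked at (3,4); ray(1,0) blocked at (5,5); ray(-1,0) blocked at (1,5)]
  BR@(5,5): attacks (5,4) (5,3) (5,2) (5,1) (5,0) (4,5) (3,5) [ray(-1,0) blocked at (3,5)]
Union (15 distinct): (0,4) (1,5) (2,4) (2,5) (3,3) (3,4) (3,5) (4,2) (4,5) (5,0) (5,1) (5,2) (5,3) (5,4) (5,5)

Answer: 15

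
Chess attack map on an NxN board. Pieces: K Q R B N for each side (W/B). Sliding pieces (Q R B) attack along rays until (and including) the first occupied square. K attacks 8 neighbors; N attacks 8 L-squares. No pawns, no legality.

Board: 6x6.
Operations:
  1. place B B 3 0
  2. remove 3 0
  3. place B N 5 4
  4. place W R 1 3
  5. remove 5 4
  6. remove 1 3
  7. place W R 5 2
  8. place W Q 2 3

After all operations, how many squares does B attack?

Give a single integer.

Op 1: place BB@(3,0)
Op 2: remove (3,0)
Op 3: place BN@(5,4)
Op 4: place WR@(1,3)
Op 5: remove (5,4)
Op 6: remove (1,3)
Op 7: place WR@(5,2)
Op 8: place WQ@(2,3)
Per-piece attacks for B:
Union (0 distinct): (none)

Answer: 0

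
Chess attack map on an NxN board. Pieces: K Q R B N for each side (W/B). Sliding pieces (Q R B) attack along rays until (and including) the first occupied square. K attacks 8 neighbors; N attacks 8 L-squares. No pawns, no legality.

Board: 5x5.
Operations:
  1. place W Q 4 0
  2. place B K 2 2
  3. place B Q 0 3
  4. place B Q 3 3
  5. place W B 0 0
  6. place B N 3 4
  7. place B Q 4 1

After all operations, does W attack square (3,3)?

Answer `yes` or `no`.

Op 1: place WQ@(4,0)
Op 2: place BK@(2,2)
Op 3: place BQ@(0,3)
Op 4: place BQ@(3,3)
Op 5: place WB@(0,0)
Op 6: place BN@(3,4)
Op 7: place BQ@(4,1)
Per-piece attacks for W:
  WB@(0,0): attacks (1,1) (2,2) [ray(1,1) blocked at (2,2)]
  WQ@(4,0): attacks (4,1) (3,0) (2,0) (1,0) (0,0) (3,1) (2,2) [ray(0,1) blocked at (4,1); ray(-1,0) blocked at (0,0); ray(-1,1) blocked at (2,2)]
W attacks (3,3): no

Answer: no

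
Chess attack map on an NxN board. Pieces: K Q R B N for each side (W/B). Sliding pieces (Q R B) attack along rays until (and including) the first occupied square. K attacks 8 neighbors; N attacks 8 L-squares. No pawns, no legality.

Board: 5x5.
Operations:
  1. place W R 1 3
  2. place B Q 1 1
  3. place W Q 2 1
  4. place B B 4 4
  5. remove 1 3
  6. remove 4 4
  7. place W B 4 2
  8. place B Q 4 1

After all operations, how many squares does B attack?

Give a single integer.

Op 1: place WR@(1,3)
Op 2: place BQ@(1,1)
Op 3: place WQ@(2,1)
Op 4: place BB@(4,4)
Op 5: remove (1,3)
Op 6: remove (4,4)
Op 7: place WB@(4,2)
Op 8: place BQ@(4,1)
Per-piece attacks for B:
  BQ@(1,1): attacks (1,2) (1,3) (1,4) (1,0) (2,1) (0,1) (2,2) (3,3) (4,4) (2,0) (0,2) (0,0) [ray(1,0) blocked at (2,1)]
  BQ@(4,1): attacks (4,2) (4,0) (3,1) (2,1) (3,2) (2,3) (1,4) (3,0) [ray(0,1) blocked at (4,2); ray(-1,0) blocked at (2,1)]
Union (18 distinct): (0,0) (0,1) (0,2) (1,0) (1,2) (1,3) (1,4) (2,0) (2,1) (2,2) (2,3) (3,0) (3,1) (3,2) (3,3) (4,0) (4,2) (4,4)

Answer: 18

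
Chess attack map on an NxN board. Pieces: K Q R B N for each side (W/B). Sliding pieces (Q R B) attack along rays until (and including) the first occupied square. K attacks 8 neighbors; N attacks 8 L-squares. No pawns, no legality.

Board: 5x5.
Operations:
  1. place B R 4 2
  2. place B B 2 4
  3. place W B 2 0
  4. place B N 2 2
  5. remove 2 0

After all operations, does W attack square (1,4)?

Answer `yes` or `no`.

Op 1: place BR@(4,2)
Op 2: place BB@(2,4)
Op 3: place WB@(2,0)
Op 4: place BN@(2,2)
Op 5: remove (2,0)
Per-piece attacks for W:
W attacks (1,4): no

Answer: no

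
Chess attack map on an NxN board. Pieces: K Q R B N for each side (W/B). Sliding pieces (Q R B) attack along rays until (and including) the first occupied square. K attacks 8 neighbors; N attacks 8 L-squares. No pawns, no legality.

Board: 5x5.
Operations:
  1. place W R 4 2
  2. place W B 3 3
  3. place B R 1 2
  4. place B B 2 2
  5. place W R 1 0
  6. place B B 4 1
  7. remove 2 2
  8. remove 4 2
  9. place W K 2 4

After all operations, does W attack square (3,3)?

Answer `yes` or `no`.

Answer: yes

Derivation:
Op 1: place WR@(4,2)
Op 2: place WB@(3,3)
Op 3: place BR@(1,2)
Op 4: place BB@(2,2)
Op 5: place WR@(1,0)
Op 6: place BB@(4,1)
Op 7: remove (2,2)
Op 8: remove (4,2)
Op 9: place WK@(2,4)
Per-piece attacks for W:
  WR@(1,0): attacks (1,1) (1,2) (2,0) (3,0) (4,0) (0,0) [ray(0,1) blocked at (1,2)]
  WK@(2,4): attacks (2,3) (3,4) (1,4) (3,3) (1,3)
  WB@(3,3): attacks (4,4) (4,2) (2,4) (2,2) (1,1) (0,0) [ray(-1,1) blocked at (2,4)]
W attacks (3,3): yes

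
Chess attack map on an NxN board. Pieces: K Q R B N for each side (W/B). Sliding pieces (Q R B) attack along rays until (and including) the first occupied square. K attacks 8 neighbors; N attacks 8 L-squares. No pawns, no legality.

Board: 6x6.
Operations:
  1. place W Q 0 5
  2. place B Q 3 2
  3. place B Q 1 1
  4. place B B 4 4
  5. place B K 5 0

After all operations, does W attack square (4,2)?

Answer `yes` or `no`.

Op 1: place WQ@(0,5)
Op 2: place BQ@(3,2)
Op 3: place BQ@(1,1)
Op 4: place BB@(4,4)
Op 5: place BK@(5,0)
Per-piece attacks for W:
  WQ@(0,5): attacks (0,4) (0,3) (0,2) (0,1) (0,0) (1,5) (2,5) (3,5) (4,5) (5,5) (1,4) (2,3) (3,2) [ray(1,-1) blocked at (3,2)]
W attacks (4,2): no

Answer: no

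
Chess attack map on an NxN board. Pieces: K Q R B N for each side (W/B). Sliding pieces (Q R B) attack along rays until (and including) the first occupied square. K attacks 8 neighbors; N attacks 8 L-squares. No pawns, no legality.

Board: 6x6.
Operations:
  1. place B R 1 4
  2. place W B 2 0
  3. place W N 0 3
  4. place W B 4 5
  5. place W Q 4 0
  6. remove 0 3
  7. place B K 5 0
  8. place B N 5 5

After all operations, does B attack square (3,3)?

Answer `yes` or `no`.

Answer: no

Derivation:
Op 1: place BR@(1,4)
Op 2: place WB@(2,0)
Op 3: place WN@(0,3)
Op 4: place WB@(4,5)
Op 5: place WQ@(4,0)
Op 6: remove (0,3)
Op 7: place BK@(5,0)
Op 8: place BN@(5,5)
Per-piece attacks for B:
  BR@(1,4): attacks (1,5) (1,3) (1,2) (1,1) (1,0) (2,4) (3,4) (4,4) (5,4) (0,4)
  BK@(5,0): attacks (5,1) (4,0) (4,1)
  BN@(5,5): attacks (4,3) (3,4)
B attacks (3,3): no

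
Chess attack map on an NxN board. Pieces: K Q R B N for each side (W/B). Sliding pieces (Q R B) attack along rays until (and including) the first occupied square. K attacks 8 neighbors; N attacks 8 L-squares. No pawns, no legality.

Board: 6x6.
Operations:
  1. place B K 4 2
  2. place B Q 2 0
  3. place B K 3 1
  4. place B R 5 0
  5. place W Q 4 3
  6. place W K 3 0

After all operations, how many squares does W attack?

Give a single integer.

Answer: 19

Derivation:
Op 1: place BK@(4,2)
Op 2: place BQ@(2,0)
Op 3: place BK@(3,1)
Op 4: place BR@(5,0)
Op 5: place WQ@(4,3)
Op 6: place WK@(3,0)
Per-piece attacks for W:
  WK@(3,0): attacks (3,1) (4,0) (2,0) (4,1) (2,1)
  WQ@(4,3): attacks (4,4) (4,5) (4,2) (5,3) (3,3) (2,3) (1,3) (0,3) (5,4) (5,2) (3,4) (2,5) (3,2) (2,1) (1,0) [ray(0,-1) blocked at (4,2)]
Union (19 distinct): (0,3) (1,0) (1,3) (2,0) (2,1) (2,3) (2,5) (3,1) (3,2) (3,3) (3,4) (4,0) (4,1) (4,2) (4,4) (4,5) (5,2) (5,3) (5,4)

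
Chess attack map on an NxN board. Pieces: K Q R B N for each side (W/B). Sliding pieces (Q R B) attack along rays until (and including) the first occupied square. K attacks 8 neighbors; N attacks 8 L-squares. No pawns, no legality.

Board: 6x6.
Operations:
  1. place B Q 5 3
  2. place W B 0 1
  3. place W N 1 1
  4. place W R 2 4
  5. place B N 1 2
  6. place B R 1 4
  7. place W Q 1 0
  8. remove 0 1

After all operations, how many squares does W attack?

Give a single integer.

Answer: 18

Derivation:
Op 1: place BQ@(5,3)
Op 2: place WB@(0,1)
Op 3: place WN@(1,1)
Op 4: place WR@(2,4)
Op 5: place BN@(1,2)
Op 6: place BR@(1,4)
Op 7: place WQ@(1,0)
Op 8: remove (0,1)
Per-piece attacks for W:
  WQ@(1,0): attacks (1,1) (2,0) (3,0) (4,0) (5,0) (0,0) (2,1) (3,2) (4,3) (5,4) (0,1) [ray(0,1) blocked at (1,1)]
  WN@(1,1): attacks (2,3) (3,2) (0,3) (3,0)
  WR@(2,4): attacks (2,5) (2,3) (2,2) (2,1) (2,0) (3,4) (4,4) (5,4) (1,4) [ray(-1,0) blocked at (1,4)]
Union (18 distinct): (0,0) (0,1) (0,3) (1,1) (1,4) (2,0) (2,1) (2,2) (2,3) (2,5) (3,0) (3,2) (3,4) (4,0) (4,3) (4,4) (5,0) (5,4)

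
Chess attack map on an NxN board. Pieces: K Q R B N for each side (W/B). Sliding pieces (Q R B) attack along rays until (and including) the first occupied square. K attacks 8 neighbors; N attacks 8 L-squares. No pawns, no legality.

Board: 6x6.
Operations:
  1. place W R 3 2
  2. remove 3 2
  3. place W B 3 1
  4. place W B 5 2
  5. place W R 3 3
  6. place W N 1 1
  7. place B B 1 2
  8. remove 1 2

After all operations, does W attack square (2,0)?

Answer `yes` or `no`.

Answer: yes

Derivation:
Op 1: place WR@(3,2)
Op 2: remove (3,2)
Op 3: place WB@(3,1)
Op 4: place WB@(5,2)
Op 5: place WR@(3,3)
Op 6: place WN@(1,1)
Op 7: place BB@(1,2)
Op 8: remove (1,2)
Per-piece attacks for W:
  WN@(1,1): attacks (2,3) (3,2) (0,3) (3,0)
  WB@(3,1): attacks (4,2) (5,3) (4,0) (2,2) (1,3) (0,4) (2,0)
  WR@(3,3): attacks (3,4) (3,5) (3,2) (3,1) (4,3) (5,3) (2,3) (1,3) (0,3) [ray(0,-1) blocked at (3,1)]
  WB@(5,2): attacks (4,3) (3,4) (2,5) (4,1) (3,0)
W attacks (2,0): yes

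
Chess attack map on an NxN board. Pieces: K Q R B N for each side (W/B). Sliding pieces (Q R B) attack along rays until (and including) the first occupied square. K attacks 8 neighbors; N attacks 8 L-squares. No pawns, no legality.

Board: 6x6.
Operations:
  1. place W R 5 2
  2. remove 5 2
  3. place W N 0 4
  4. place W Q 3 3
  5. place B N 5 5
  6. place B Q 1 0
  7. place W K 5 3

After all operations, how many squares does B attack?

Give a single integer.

Answer: 16

Derivation:
Op 1: place WR@(5,2)
Op 2: remove (5,2)
Op 3: place WN@(0,4)
Op 4: place WQ@(3,3)
Op 5: place BN@(5,5)
Op 6: place BQ@(1,0)
Op 7: place WK@(5,3)
Per-piece attacks for B:
  BQ@(1,0): attacks (1,1) (1,2) (1,3) (1,4) (1,5) (2,0) (3,0) (4,0) (5,0) (0,0) (2,1) (3,2) (4,3) (5,4) (0,1)
  BN@(5,5): attacks (4,3) (3,4)
Union (16 distinct): (0,0) (0,1) (1,1) (1,2) (1,3) (1,4) (1,5) (2,0) (2,1) (3,0) (3,2) (3,4) (4,0) (4,3) (5,0) (5,4)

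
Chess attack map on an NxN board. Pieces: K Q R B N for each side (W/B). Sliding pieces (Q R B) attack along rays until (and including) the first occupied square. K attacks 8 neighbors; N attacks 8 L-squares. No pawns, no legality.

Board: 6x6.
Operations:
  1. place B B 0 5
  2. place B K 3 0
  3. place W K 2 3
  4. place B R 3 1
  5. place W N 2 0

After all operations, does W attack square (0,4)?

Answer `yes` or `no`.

Op 1: place BB@(0,5)
Op 2: place BK@(3,0)
Op 3: place WK@(2,3)
Op 4: place BR@(3,1)
Op 5: place WN@(2,0)
Per-piece attacks for W:
  WN@(2,0): attacks (3,2) (4,1) (1,2) (0,1)
  WK@(2,3): attacks (2,4) (2,2) (3,3) (1,3) (3,4) (3,2) (1,4) (1,2)
W attacks (0,4): no

Answer: no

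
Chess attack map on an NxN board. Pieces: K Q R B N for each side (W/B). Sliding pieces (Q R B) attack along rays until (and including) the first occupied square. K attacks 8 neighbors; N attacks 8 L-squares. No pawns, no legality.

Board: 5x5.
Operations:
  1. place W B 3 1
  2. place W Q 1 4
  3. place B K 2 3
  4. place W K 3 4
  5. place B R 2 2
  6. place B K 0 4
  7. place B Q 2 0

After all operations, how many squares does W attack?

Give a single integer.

Op 1: place WB@(3,1)
Op 2: place WQ@(1,4)
Op 3: place BK@(2,3)
Op 4: place WK@(3,4)
Op 5: place BR@(2,2)
Op 6: place BK@(0,4)
Op 7: place BQ@(2,0)
Per-piece attacks for W:
  WQ@(1,4): attacks (1,3) (1,2) (1,1) (1,0) (2,4) (3,4) (0,4) (2,3) (0,3) [ray(1,0) blocked at (3,4); ray(-1,0) blocked at (0,4); ray(1,-1) blocked at (2,3)]
  WB@(3,1): attacks (4,2) (4,0) (2,2) (2,0) [ray(-1,1) blocked at (2,2); ray(-1,-1) blocked at (2,0)]
  WK@(3,4): attacks (3,3) (4,4) (2,4) (4,3) (2,3)
Union (16 distinct): (0,3) (0,4) (1,0) (1,1) (1,2) (1,3) (2,0) (2,2) (2,3) (2,4) (3,3) (3,4) (4,0) (4,2) (4,3) (4,4)

Answer: 16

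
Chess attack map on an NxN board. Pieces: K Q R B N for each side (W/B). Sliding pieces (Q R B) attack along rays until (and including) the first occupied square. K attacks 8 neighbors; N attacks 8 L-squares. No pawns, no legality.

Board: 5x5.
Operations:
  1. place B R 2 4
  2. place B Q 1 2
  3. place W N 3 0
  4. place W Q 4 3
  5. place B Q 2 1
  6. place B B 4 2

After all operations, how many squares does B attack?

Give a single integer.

Op 1: place BR@(2,4)
Op 2: place BQ@(1,2)
Op 3: place WN@(3,0)
Op 4: place WQ@(4,3)
Op 5: place BQ@(2,1)
Op 6: place BB@(4,2)
Per-piece attacks for B:
  BQ@(1,2): attacks (1,3) (1,4) (1,1) (1,0) (2,2) (3,2) (4,2) (0,2) (2,3) (3,4) (2,1) (0,3) (0,1) [ray(1,0) blocked at (4,2); ray(1,-1) blocked at (2,1)]
  BQ@(2,1): attacks (2,2) (2,3) (2,4) (2,0) (3,1) (4,1) (1,1) (0,1) (3,2) (4,3) (3,0) (1,2) (1,0) [ray(0,1) blocked at (2,4); ray(1,1) blocked at (4,3); ray(1,-1) blocked at (3,0); ray(-1,1) blocked at (1,2)]
  BR@(2,4): attacks (2,3) (2,2) (2,1) (3,4) (4,4) (1,4) (0,4) [ray(0,-1) blocked at (2,1)]
  BB@(4,2): attacks (3,3) (2,4) (3,1) (2,0) [ray(-1,1) blocked at (2,4)]
Union (23 distinct): (0,1) (0,2) (0,3) (0,4) (1,0) (1,1) (1,2) (1,3) (1,4) (2,0) (2,1) (2,2) (2,3) (2,4) (3,0) (3,1) (3,2) (3,3) (3,4) (4,1) (4,2) (4,3) (4,4)

Answer: 23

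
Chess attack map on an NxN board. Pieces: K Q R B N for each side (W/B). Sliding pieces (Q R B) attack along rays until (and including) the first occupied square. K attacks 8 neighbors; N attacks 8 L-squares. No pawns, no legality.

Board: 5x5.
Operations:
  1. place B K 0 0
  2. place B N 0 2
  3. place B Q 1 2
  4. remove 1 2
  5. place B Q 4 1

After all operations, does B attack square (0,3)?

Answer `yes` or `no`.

Op 1: place BK@(0,0)
Op 2: place BN@(0,2)
Op 3: place BQ@(1,2)
Op 4: remove (1,2)
Op 5: place BQ@(4,1)
Per-piece attacks for B:
  BK@(0,0): attacks (0,1) (1,0) (1,1)
  BN@(0,2): attacks (1,4) (2,3) (1,0) (2,1)
  BQ@(4,1): attacks (4,2) (4,3) (4,4) (4,0) (3,1) (2,1) (1,1) (0,1) (3,2) (2,3) (1,4) (3,0)
B attacks (0,3): no

Answer: no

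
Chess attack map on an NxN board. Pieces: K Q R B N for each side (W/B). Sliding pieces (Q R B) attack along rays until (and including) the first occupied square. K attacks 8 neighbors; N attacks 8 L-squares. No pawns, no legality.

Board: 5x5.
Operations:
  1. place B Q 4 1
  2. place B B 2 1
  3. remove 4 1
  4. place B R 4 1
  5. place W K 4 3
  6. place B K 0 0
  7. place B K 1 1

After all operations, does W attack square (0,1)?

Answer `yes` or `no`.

Answer: no

Derivation:
Op 1: place BQ@(4,1)
Op 2: place BB@(2,1)
Op 3: remove (4,1)
Op 4: place BR@(4,1)
Op 5: place WK@(4,3)
Op 6: place BK@(0,0)
Op 7: place BK@(1,1)
Per-piece attacks for W:
  WK@(4,3): attacks (4,4) (4,2) (3,3) (3,4) (3,2)
W attacks (0,1): no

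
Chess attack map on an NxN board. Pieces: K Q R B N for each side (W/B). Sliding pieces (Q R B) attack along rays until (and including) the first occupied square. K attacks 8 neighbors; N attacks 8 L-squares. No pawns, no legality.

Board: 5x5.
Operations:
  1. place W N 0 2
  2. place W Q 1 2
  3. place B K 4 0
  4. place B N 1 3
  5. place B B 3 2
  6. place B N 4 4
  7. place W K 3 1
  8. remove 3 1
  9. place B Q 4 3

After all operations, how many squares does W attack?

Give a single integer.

Answer: 13

Derivation:
Op 1: place WN@(0,2)
Op 2: place WQ@(1,2)
Op 3: place BK@(4,0)
Op 4: place BN@(1,3)
Op 5: place BB@(3,2)
Op 6: place BN@(4,4)
Op 7: place WK@(3,1)
Op 8: remove (3,1)
Op 9: place BQ@(4,3)
Per-piece attacks for W:
  WN@(0,2): attacks (1,4) (2,3) (1,0) (2,1)
  WQ@(1,2): attacks (1,3) (1,1) (1,0) (2,2) (3,2) (0,2) (2,3) (3,4) (2,1) (3,0) (0,3) (0,1) [ray(0,1) blocked at (1,3); ray(1,0) blocked at (3,2); ray(-1,0) blocked at (0,2)]
Union (13 distinct): (0,1) (0,2) (0,3) (1,0) (1,1) (1,3) (1,4) (2,1) (2,2) (2,3) (3,0) (3,2) (3,4)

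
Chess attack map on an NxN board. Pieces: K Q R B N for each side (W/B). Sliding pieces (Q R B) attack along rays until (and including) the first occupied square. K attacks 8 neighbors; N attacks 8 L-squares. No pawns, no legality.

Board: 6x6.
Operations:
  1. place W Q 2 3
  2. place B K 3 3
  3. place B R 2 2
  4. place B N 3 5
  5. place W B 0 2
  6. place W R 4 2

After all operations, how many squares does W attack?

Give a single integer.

Answer: 22

Derivation:
Op 1: place WQ@(2,3)
Op 2: place BK@(3,3)
Op 3: place BR@(2,2)
Op 4: place BN@(3,5)
Op 5: place WB@(0,2)
Op 6: place WR@(4,2)
Per-piece attacks for W:
  WB@(0,2): attacks (1,3) (2,4) (3,5) (1,1) (2,0) [ray(1,1) blocked at (3,5)]
  WQ@(2,3): attacks (2,4) (2,5) (2,2) (3,3) (1,3) (0,3) (3,4) (4,5) (3,2) (4,1) (5,0) (1,4) (0,5) (1,2) (0,1) [ray(0,-1) blocked at (2,2); ray(1,0) blocked at (3,3)]
  WR@(4,2): attacks (4,3) (4,4) (4,5) (4,1) (4,0) (5,2) (3,2) (2,2) [ray(-1,0) blocked at (2,2)]
Union (22 distinct): (0,1) (0,3) (0,5) (1,1) (1,2) (1,3) (1,4) (2,0) (2,2) (2,4) (2,5) (3,2) (3,3) (3,4) (3,5) (4,0) (4,1) (4,3) (4,4) (4,5) (5,0) (5,2)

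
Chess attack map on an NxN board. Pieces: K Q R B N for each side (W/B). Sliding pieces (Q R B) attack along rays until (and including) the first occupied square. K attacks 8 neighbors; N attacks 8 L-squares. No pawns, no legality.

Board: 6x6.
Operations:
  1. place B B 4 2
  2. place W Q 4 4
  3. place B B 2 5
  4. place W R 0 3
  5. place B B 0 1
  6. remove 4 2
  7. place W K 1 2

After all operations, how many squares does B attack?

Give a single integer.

Op 1: place BB@(4,2)
Op 2: place WQ@(4,4)
Op 3: place BB@(2,5)
Op 4: place WR@(0,3)
Op 5: place BB@(0,1)
Op 6: remove (4,2)
Op 7: place WK@(1,2)
Per-piece attacks for B:
  BB@(0,1): attacks (1,2) (1,0) [ray(1,1) blocked at (1,2)]
  BB@(2,5): attacks (3,4) (4,3) (5,2) (1,4) (0,3) [ray(-1,-1) blocked at (0,3)]
Union (7 distinct): (0,3) (1,0) (1,2) (1,4) (3,4) (4,3) (5,2)

Answer: 7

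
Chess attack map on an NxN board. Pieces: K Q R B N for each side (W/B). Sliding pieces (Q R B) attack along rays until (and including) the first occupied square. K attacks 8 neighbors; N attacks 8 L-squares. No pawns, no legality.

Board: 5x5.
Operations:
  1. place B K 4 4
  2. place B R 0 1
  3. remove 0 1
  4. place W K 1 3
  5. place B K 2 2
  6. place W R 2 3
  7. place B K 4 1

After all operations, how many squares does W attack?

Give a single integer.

Op 1: place BK@(4,4)
Op 2: place BR@(0,1)
Op 3: remove (0,1)
Op 4: place WK@(1,3)
Op 5: place BK@(2,2)
Op 6: place WR@(2,3)
Op 7: place BK@(4,1)
Per-piece attacks for W:
  WK@(1,3): attacks (1,4) (1,2) (2,3) (0,3) (2,4) (2,2) (0,4) (0,2)
  WR@(2,3): attacks (2,4) (2,2) (3,3) (4,3) (1,3) [ray(0,-1) blocked at (2,2); ray(-1,0) blocked at (1,3)]
Union (11 distinct): (0,2) (0,3) (0,4) (1,2) (1,3) (1,4) (2,2) (2,3) (2,4) (3,3) (4,3)

Answer: 11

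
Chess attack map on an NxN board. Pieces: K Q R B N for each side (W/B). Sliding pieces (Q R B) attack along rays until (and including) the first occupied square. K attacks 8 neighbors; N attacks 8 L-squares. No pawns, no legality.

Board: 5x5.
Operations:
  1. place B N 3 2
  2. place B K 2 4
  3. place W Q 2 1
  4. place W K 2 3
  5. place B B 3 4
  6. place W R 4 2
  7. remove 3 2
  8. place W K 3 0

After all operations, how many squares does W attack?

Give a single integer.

Op 1: place BN@(3,2)
Op 2: place BK@(2,4)
Op 3: place WQ@(2,1)
Op 4: place WK@(2,3)
Op 5: place BB@(3,4)
Op 6: place WR@(4,2)
Op 7: remove (3,2)
Op 8: place WK@(3,0)
Per-piece attacks for W:
  WQ@(2,1): attacks (2,2) (2,3) (2,0) (3,1) (4,1) (1,1) (0,1) (3,2) (4,3) (3,0) (1,2) (0,3) (1,0) [ray(0,1) blocked at (2,3); ray(1,-1) blocked at (3,0)]
  WK@(2,3): attacks (2,4) (2,2) (3,3) (1,3) (3,4) (3,2) (1,4) (1,2)
  WK@(3,0): attacks (3,1) (4,0) (2,0) (4,1) (2,1)
  WR@(4,2): attacks (4,3) (4,4) (4,1) (4,0) (3,2) (2,2) (1,2) (0,2)
Union (22 distinct): (0,1) (0,2) (0,3) (1,0) (1,1) (1,2) (1,3) (1,4) (2,0) (2,1) (2,2) (2,3) (2,4) (3,0) (3,1) (3,2) (3,3) (3,4) (4,0) (4,1) (4,3) (4,4)

Answer: 22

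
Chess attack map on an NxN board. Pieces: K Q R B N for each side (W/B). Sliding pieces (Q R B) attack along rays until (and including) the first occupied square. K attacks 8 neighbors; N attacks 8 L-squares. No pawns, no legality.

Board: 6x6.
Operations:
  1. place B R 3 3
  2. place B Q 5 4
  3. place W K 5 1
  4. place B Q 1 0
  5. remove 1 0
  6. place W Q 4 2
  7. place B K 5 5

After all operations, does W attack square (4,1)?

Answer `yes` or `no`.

Answer: yes

Derivation:
Op 1: place BR@(3,3)
Op 2: place BQ@(5,4)
Op 3: place WK@(5,1)
Op 4: place BQ@(1,0)
Op 5: remove (1,0)
Op 6: place WQ@(4,2)
Op 7: place BK@(5,5)
Per-piece attacks for W:
  WQ@(4,2): attacks (4,3) (4,4) (4,5) (4,1) (4,0) (5,2) (3,2) (2,2) (1,2) (0,2) (5,3) (5,1) (3,3) (3,1) (2,0) [ray(1,-1) blocked at (5,1); ray(-1,1) blocked at (3,3)]
  WK@(5,1): attacks (5,2) (5,0) (4,1) (4,2) (4,0)
W attacks (4,1): yes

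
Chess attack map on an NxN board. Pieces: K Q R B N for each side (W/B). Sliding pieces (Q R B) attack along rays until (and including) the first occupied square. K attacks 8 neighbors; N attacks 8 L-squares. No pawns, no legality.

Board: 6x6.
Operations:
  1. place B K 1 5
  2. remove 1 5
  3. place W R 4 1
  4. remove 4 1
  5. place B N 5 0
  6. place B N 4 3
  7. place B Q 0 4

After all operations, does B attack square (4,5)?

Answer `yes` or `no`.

Op 1: place BK@(1,5)
Op 2: remove (1,5)
Op 3: place WR@(4,1)
Op 4: remove (4,1)
Op 5: place BN@(5,0)
Op 6: place BN@(4,3)
Op 7: place BQ@(0,4)
Per-piece attacks for B:
  BQ@(0,4): attacks (0,5) (0,3) (0,2) (0,1) (0,0) (1,4) (2,4) (3,4) (4,4) (5,4) (1,5) (1,3) (2,2) (3,1) (4,0)
  BN@(4,3): attacks (5,5) (3,5) (2,4) (5,1) (3,1) (2,2)
  BN@(5,0): attacks (4,2) (3,1)
B attacks (4,5): no

Answer: no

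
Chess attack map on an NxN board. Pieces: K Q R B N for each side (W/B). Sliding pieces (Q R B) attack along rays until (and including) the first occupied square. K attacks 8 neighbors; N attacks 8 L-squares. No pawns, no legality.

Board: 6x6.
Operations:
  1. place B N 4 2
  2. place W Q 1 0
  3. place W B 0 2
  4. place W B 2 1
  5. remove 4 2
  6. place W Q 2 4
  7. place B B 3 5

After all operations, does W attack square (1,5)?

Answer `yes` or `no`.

Op 1: place BN@(4,2)
Op 2: place WQ@(1,0)
Op 3: place WB@(0,2)
Op 4: place WB@(2,1)
Op 5: remove (4,2)
Op 6: place WQ@(2,4)
Op 7: place BB@(3,5)
Per-piece attacks for W:
  WB@(0,2): attacks (1,3) (2,4) (1,1) (2,0) [ray(1,1) blocked at (2,4)]
  WQ@(1,0): attacks (1,1) (1,2) (1,3) (1,4) (1,5) (2,0) (3,0) (4,0) (5,0) (0,0) (2,1) (0,1) [ray(1,1) blocked at (2,1)]
  WB@(2,1): attacks (3,2) (4,3) (5,4) (3,0) (1,2) (0,3) (1,0) [ray(-1,-1) blocked at (1,0)]
  WQ@(2,4): attacks (2,5) (2,3) (2,2) (2,1) (3,4) (4,4) (5,4) (1,4) (0,4) (3,5) (3,3) (4,2) (5,1) (1,5) (1,3) (0,2) [ray(0,-1) blocked at (2,1); ray(1,1) blocked at (3,5); ray(-1,-1) blocked at (0,2)]
W attacks (1,5): yes

Answer: yes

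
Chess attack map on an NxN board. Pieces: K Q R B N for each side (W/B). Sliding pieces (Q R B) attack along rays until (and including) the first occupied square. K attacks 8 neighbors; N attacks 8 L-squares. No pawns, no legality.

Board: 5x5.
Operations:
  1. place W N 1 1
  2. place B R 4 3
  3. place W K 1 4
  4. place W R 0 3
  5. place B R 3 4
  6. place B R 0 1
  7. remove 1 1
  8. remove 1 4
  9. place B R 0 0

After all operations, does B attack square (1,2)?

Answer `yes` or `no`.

Op 1: place WN@(1,1)
Op 2: place BR@(4,3)
Op 3: place WK@(1,4)
Op 4: place WR@(0,3)
Op 5: place BR@(3,4)
Op 6: place BR@(0,1)
Op 7: remove (1,1)
Op 8: remove (1,4)
Op 9: place BR@(0,0)
Per-piece attacks for B:
  BR@(0,0): attacks (0,1) (1,0) (2,0) (3,0) (4,0) [ray(0,1) blocked at (0,1)]
  BR@(0,1): attacks (0,2) (0,3) (0,0) (1,1) (2,1) (3,1) (4,1) [ray(0,1) blocked at (0,3); ray(0,-1) blocked at (0,0)]
  BR@(3,4): attacks (3,3) (3,2) (3,1) (3,0) (4,4) (2,4) (1,4) (0,4)
  BR@(4,3): attacks (4,4) (4,2) (4,1) (4,0) (3,3) (2,3) (1,3) (0,3) [ray(-1,0) blocked at (0,3)]
B attacks (1,2): no

Answer: no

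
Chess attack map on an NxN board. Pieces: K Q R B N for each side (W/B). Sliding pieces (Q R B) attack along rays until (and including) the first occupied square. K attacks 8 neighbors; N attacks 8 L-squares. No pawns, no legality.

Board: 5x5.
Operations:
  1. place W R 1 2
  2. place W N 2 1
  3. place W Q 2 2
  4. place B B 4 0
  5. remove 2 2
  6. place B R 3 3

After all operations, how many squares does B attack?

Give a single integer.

Op 1: place WR@(1,2)
Op 2: place WN@(2,1)
Op 3: place WQ@(2,2)
Op 4: place BB@(4,0)
Op 5: remove (2,2)
Op 6: place BR@(3,3)
Per-piece attacks for B:
  BR@(3,3): attacks (3,4) (3,2) (3,1) (3,0) (4,3) (2,3) (1,3) (0,3)
  BB@(4,0): attacks (3,1) (2,2) (1,3) (0,4)
Union (10 distinct): (0,3) (0,4) (1,3) (2,2) (2,3) (3,0) (3,1) (3,2) (3,4) (4,3)

Answer: 10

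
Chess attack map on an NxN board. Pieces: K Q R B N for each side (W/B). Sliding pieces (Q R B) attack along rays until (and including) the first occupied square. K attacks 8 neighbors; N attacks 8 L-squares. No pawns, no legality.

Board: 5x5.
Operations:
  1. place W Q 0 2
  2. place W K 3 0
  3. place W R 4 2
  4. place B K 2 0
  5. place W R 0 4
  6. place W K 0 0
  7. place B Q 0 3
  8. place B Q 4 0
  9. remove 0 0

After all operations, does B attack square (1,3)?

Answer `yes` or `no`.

Answer: yes

Derivation:
Op 1: place WQ@(0,2)
Op 2: place WK@(3,0)
Op 3: place WR@(4,2)
Op 4: place BK@(2,0)
Op 5: place WR@(0,4)
Op 6: place WK@(0,0)
Op 7: place BQ@(0,3)
Op 8: place BQ@(4,0)
Op 9: remove (0,0)
Per-piece attacks for B:
  BQ@(0,3): attacks (0,4) (0,2) (1,3) (2,3) (3,3) (4,3) (1,4) (1,2) (2,1) (3,0) [ray(0,1) blocked at (0,4); ray(0,-1) blocked at (0,2); ray(1,-1) blocked at (3,0)]
  BK@(2,0): attacks (2,1) (3,0) (1,0) (3,1) (1,1)
  BQ@(4,0): attacks (4,1) (4,2) (3,0) (3,1) (2,2) (1,3) (0,4) [ray(0,1) blocked at (4,2); ray(-1,0) blocked at (3,0); ray(-1,1) blocked at (0,4)]
B attacks (1,3): yes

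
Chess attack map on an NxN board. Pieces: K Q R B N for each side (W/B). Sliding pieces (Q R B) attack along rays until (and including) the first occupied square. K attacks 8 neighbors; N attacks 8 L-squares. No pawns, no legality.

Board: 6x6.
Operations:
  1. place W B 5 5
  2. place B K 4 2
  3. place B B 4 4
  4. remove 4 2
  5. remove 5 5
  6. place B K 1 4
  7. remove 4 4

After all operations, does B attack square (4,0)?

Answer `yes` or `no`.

Op 1: place WB@(5,5)
Op 2: place BK@(4,2)
Op 3: place BB@(4,4)
Op 4: remove (4,2)
Op 5: remove (5,5)
Op 6: place BK@(1,4)
Op 7: remove (4,4)
Per-piece attacks for B:
  BK@(1,4): attacks (1,5) (1,3) (2,4) (0,4) (2,5) (2,3) (0,5) (0,3)
B attacks (4,0): no

Answer: no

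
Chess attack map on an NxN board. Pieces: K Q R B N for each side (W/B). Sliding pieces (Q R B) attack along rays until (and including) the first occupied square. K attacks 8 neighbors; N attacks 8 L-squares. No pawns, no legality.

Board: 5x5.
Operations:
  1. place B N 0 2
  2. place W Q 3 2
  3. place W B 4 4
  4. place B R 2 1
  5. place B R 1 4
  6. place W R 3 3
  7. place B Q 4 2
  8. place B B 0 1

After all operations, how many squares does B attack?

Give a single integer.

Answer: 20

Derivation:
Op 1: place BN@(0,2)
Op 2: place WQ@(3,2)
Op 3: place WB@(4,4)
Op 4: place BR@(2,1)
Op 5: place BR@(1,4)
Op 6: place WR@(3,3)
Op 7: place BQ@(4,2)
Op 8: place BB@(0,1)
Per-piece attacks for B:
  BB@(0,1): attacks (1,2) (2,3) (3,4) (1,0)
  BN@(0,2): attacks (1,4) (2,3) (1,0) (2,1)
  BR@(1,4): attacks (1,3) (1,2) (1,1) (1,0) (2,4) (3,4) (4,4) (0,4) [ray(1,0) blocked at (4,4)]
  BR@(2,1): attacks (2,2) (2,3) (2,4) (2,0) (3,1) (4,1) (1,1) (0,1) [ray(-1,0) blocked at (0,1)]
  BQ@(4,2): attacks (4,3) (4,4) (4,1) (4,0) (3,2) (3,3) (3,1) (2,0) [ray(0,1) blocked at (4,4); ray(-1,0) blocked at (3,2); ray(-1,1) blocked at (3,3)]
Union (20 distinct): (0,1) (0,4) (1,0) (1,1) (1,2) (1,3) (1,4) (2,0) (2,1) (2,2) (2,3) (2,4) (3,1) (3,2) (3,3) (3,4) (4,0) (4,1) (4,3) (4,4)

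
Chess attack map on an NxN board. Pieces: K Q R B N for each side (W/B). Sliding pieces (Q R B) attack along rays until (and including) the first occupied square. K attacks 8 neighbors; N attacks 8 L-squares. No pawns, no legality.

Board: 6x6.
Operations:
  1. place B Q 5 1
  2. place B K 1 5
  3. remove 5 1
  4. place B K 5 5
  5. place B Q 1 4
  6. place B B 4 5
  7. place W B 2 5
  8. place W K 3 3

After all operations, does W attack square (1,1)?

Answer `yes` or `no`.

Answer: no

Derivation:
Op 1: place BQ@(5,1)
Op 2: place BK@(1,5)
Op 3: remove (5,1)
Op 4: place BK@(5,5)
Op 5: place BQ@(1,4)
Op 6: place BB@(4,5)
Op 7: place WB@(2,5)
Op 8: place WK@(3,3)
Per-piece attacks for W:
  WB@(2,5): attacks (3,4) (4,3) (5,2) (1,4) [ray(-1,-1) blocked at (1,4)]
  WK@(3,3): attacks (3,4) (3,2) (4,3) (2,3) (4,4) (4,2) (2,4) (2,2)
W attacks (1,1): no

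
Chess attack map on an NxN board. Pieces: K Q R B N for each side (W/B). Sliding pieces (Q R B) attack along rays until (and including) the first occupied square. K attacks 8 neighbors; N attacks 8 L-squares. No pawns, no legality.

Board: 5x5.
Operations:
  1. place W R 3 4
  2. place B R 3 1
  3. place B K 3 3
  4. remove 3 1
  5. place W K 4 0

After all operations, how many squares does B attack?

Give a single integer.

Op 1: place WR@(3,4)
Op 2: place BR@(3,1)
Op 3: place BK@(3,3)
Op 4: remove (3,1)
Op 5: place WK@(4,0)
Per-piece attacks for B:
  BK@(3,3): attacks (3,4) (3,2) (4,3) (2,3) (4,4) (4,2) (2,4) (2,2)
Union (8 distinct): (2,2) (2,3) (2,4) (3,2) (3,4) (4,2) (4,3) (4,4)

Answer: 8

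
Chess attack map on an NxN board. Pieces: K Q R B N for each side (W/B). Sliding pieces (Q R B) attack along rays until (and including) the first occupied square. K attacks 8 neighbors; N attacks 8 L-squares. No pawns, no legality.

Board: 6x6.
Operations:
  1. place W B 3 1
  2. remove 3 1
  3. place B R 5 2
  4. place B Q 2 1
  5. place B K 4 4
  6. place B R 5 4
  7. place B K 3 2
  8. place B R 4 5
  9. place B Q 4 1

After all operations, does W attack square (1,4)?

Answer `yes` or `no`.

Op 1: place WB@(3,1)
Op 2: remove (3,1)
Op 3: place BR@(5,2)
Op 4: place BQ@(2,1)
Op 5: place BK@(4,4)
Op 6: place BR@(5,4)
Op 7: place BK@(3,2)
Op 8: place BR@(4,5)
Op 9: place BQ@(4,1)
Per-piece attacks for W:
W attacks (1,4): no

Answer: no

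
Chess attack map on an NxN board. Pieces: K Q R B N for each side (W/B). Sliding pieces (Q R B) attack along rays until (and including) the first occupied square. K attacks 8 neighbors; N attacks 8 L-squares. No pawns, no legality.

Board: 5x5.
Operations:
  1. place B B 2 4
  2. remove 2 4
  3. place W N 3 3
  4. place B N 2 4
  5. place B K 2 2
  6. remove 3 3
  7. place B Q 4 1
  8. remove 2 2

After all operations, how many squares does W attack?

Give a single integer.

Op 1: place BB@(2,4)
Op 2: remove (2,4)
Op 3: place WN@(3,3)
Op 4: place BN@(2,4)
Op 5: place BK@(2,2)
Op 6: remove (3,3)
Op 7: place BQ@(4,1)
Op 8: remove (2,2)
Per-piece attacks for W:
Union (0 distinct): (none)

Answer: 0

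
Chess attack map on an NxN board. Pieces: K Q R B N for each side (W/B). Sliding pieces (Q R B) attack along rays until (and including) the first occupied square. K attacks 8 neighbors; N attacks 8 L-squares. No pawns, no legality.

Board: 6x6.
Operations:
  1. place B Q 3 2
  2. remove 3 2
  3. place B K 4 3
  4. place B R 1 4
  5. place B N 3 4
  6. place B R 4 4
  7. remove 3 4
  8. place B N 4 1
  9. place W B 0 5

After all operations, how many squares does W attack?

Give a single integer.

Answer: 1

Derivation:
Op 1: place BQ@(3,2)
Op 2: remove (3,2)
Op 3: place BK@(4,3)
Op 4: place BR@(1,4)
Op 5: place BN@(3,4)
Op 6: place BR@(4,4)
Op 7: remove (3,4)
Op 8: place BN@(4,1)
Op 9: place WB@(0,5)
Per-piece attacks for W:
  WB@(0,5): attacks (1,4) [ray(1,-1) blocked at (1,4)]
Union (1 distinct): (1,4)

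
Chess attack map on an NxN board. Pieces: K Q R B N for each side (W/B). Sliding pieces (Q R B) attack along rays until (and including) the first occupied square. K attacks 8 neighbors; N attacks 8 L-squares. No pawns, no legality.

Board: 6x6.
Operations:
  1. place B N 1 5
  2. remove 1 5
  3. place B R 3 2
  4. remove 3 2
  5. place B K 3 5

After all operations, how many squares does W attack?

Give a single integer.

Op 1: place BN@(1,5)
Op 2: remove (1,5)
Op 3: place BR@(3,2)
Op 4: remove (3,2)
Op 5: place BK@(3,5)
Per-piece attacks for W:
Union (0 distinct): (none)

Answer: 0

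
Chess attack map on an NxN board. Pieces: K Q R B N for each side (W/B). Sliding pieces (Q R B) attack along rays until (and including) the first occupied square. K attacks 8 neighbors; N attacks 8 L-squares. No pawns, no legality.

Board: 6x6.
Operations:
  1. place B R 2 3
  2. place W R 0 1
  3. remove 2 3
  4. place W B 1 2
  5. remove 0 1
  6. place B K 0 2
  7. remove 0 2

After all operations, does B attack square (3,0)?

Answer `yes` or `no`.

Op 1: place BR@(2,3)
Op 2: place WR@(0,1)
Op 3: remove (2,3)
Op 4: place WB@(1,2)
Op 5: remove (0,1)
Op 6: place BK@(0,2)
Op 7: remove (0,2)
Per-piece attacks for B:
B attacks (3,0): no

Answer: no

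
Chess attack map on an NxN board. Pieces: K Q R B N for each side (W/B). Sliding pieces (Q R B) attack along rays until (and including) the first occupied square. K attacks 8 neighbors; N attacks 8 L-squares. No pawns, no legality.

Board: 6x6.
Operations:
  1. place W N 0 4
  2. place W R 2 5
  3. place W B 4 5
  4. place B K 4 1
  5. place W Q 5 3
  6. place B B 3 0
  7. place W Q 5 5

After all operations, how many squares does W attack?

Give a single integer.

Answer: 28

Derivation:
Op 1: place WN@(0,4)
Op 2: place WR@(2,5)
Op 3: place WB@(4,5)
Op 4: place BK@(4,1)
Op 5: place WQ@(5,3)
Op 6: place BB@(3,0)
Op 7: place WQ@(5,5)
Per-piece attacks for W:
  WN@(0,4): attacks (2,5) (1,2) (2,3)
  WR@(2,5): attacks (2,4) (2,3) (2,2) (2,1) (2,0) (3,5) (4,5) (1,5) (0,5) [ray(1,0) blocked at (4,5)]
  WB@(4,5): attacks (5,4) (3,4) (2,3) (1,2) (0,1)
  WQ@(5,3): attacks (5,4) (5,5) (5,2) (5,1) (5,0) (4,3) (3,3) (2,3) (1,3) (0,3) (4,4) (3,5) (4,2) (3,1) (2,0) [ray(0,1) blocked at (5,5)]
  WQ@(5,5): attacks (5,4) (5,3) (4,5) (4,4) (3,3) (2,2) (1,1) (0,0) [ray(0,-1) blocked at (5,3); ray(-1,0) blocked at (4,5)]
Union (28 distinct): (0,0) (0,1) (0,3) (0,5) (1,1) (1,2) (1,3) (1,5) (2,0) (2,1) (2,2) (2,3) (2,4) (2,5) (3,1) (3,3) (3,4) (3,5) (4,2) (4,3) (4,4) (4,5) (5,0) (5,1) (5,2) (5,3) (5,4) (5,5)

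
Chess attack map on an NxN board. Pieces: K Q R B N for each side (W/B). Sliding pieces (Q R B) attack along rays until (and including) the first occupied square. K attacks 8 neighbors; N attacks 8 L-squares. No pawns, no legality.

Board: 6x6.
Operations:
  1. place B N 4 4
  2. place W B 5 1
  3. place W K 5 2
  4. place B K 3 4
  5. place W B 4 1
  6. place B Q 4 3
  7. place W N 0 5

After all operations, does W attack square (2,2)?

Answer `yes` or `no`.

Op 1: place BN@(4,4)
Op 2: place WB@(5,1)
Op 3: place WK@(5,2)
Op 4: place BK@(3,4)
Op 5: place WB@(4,1)
Op 6: place BQ@(4,3)
Op 7: place WN@(0,5)
Per-piece attacks for W:
  WN@(0,5): attacks (1,3) (2,4)
  WB@(4,1): attacks (5,2) (5,0) (3,2) (2,3) (1,4) (0,5) (3,0) [ray(1,1) blocked at (5,2); ray(-1,1) blocked at (0,5)]
  WB@(5,1): attacks (4,2) (3,3) (2,4) (1,5) (4,0)
  WK@(5,2): attacks (5,3) (5,1) (4,2) (4,3) (4,1)
W attacks (2,2): no

Answer: no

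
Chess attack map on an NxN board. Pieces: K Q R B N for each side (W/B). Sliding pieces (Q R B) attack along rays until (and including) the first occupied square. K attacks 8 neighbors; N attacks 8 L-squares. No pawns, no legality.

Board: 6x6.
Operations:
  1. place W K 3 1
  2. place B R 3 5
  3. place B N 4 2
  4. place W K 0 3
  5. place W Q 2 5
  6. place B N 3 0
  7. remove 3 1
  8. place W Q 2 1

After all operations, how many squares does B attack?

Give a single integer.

Op 1: place WK@(3,1)
Op 2: place BR@(3,5)
Op 3: place BN@(4,2)
Op 4: place WK@(0,3)
Op 5: place WQ@(2,5)
Op 6: place BN@(3,0)
Op 7: remove (3,1)
Op 8: place WQ@(2,1)
Per-piece attacks for B:
  BN@(3,0): attacks (4,2) (5,1) (2,2) (1,1)
  BR@(3,5): attacks (3,4) (3,3) (3,2) (3,1) (3,0) (4,5) (5,5) (2,5) [ray(0,-1) blocked at (3,0); ray(-1,0) blocked at (2,5)]
  BN@(4,2): attacks (5,4) (3,4) (2,3) (5,0) (3,0) (2,1)
Union (16 distinct): (1,1) (2,1) (2,2) (2,3) (2,5) (3,0) (3,1) (3,2) (3,3) (3,4) (4,2) (4,5) (5,0) (5,1) (5,4) (5,5)

Answer: 16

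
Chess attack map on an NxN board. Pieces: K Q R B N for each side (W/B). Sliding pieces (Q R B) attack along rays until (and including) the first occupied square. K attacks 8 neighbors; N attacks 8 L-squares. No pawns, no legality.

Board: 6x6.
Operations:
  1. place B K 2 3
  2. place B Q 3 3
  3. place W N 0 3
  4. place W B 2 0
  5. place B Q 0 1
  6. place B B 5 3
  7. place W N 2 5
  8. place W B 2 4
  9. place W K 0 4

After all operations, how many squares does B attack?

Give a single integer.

Answer: 26

Derivation:
Op 1: place BK@(2,3)
Op 2: place BQ@(3,3)
Op 3: place WN@(0,3)
Op 4: place WB@(2,0)
Op 5: place BQ@(0,1)
Op 6: place BB@(5,3)
Op 7: place WN@(2,5)
Op 8: place WB@(2,4)
Op 9: place WK@(0,4)
Per-piece attacks for B:
  BQ@(0,1): attacks (0,2) (0,3) (0,0) (1,1) (2,1) (3,1) (4,1) (5,1) (1,2) (2,3) (1,0) [ray(0,1) blocked at (0,3); ray(1,1) blocked at (2,3)]
  BK@(2,3): attacks (2,4) (2,2) (3,3) (1,3) (3,4) (3,2) (1,4) (1,2)
  BQ@(3,3): attacks (3,4) (3,5) (3,2) (3,1) (3,0) (4,3) (5,3) (2,3) (4,4) (5,5) (4,2) (5,1) (2,4) (2,2) (1,1) (0,0) [ray(1,0) blocked at (5,3); ray(-1,0) blocked at (2,3); ray(-1,1) blocked at (2,4)]
  BB@(5,3): attacks (4,4) (3,5) (4,2) (3,1) (2,0) [ray(-1,-1) blocked at (2,0)]
Union (26 distinct): (0,0) (0,2) (0,3) (1,0) (1,1) (1,2) (1,3) (1,4) (2,0) (2,1) (2,2) (2,3) (2,4) (3,0) (3,1) (3,2) (3,3) (3,4) (3,5) (4,1) (4,2) (4,3) (4,4) (5,1) (5,3) (5,5)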